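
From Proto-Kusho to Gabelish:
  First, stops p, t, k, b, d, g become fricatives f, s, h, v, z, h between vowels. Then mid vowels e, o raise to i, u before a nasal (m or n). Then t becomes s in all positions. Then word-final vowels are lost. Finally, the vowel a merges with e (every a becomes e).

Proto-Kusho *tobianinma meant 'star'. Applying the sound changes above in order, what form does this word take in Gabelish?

sovieninm

Gabelish: *tobianinma > tovianinma > sovianinma > sovianinm > sovieninm  (by intervocalic lenition, unconditioned shift, apocope, vowel merger)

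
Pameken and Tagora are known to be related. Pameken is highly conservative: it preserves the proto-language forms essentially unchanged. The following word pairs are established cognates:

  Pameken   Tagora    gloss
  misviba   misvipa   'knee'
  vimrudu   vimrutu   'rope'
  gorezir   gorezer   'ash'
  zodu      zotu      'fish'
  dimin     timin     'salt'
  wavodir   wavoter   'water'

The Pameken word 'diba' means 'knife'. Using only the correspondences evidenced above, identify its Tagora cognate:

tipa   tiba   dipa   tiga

tipa

dimin ~ timin — Pameken d corresponds to Tagora t word-initially before a front vowel.
misviba ~ misvipa — Pameken b corresponds to Tagora p between vowels (before a back vowel).
Applying these to Pameken 'diba':
  diba → tiba   (d→t word-initially before a front vowel)
  tiba → tipa   (b→p between vowels (before a back vowel))
So the Tagora cognate is 'tipa'.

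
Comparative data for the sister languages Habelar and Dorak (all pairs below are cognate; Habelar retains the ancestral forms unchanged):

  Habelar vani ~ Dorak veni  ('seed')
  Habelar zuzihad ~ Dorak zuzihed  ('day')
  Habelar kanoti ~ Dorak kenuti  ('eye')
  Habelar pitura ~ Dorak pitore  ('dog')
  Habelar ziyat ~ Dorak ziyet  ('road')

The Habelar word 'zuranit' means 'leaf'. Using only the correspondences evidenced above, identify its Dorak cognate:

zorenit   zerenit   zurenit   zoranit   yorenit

zorenit

pitura ~ pitore — Habelar u corresponds to Dorak o after a consonant, before r.
vani ~ veni, kanoti ~ kenuti — Habelar a corresponds to Dorak e after a consonant, before a nasal.
Applying these to Habelar 'zuranit':
  zuranit → zoranit   (u→o after a consonant, before r)
  zoranit → zorenit   (a→e after a consonant, before a nasal)
So the Dorak cognate is 'zorenit'.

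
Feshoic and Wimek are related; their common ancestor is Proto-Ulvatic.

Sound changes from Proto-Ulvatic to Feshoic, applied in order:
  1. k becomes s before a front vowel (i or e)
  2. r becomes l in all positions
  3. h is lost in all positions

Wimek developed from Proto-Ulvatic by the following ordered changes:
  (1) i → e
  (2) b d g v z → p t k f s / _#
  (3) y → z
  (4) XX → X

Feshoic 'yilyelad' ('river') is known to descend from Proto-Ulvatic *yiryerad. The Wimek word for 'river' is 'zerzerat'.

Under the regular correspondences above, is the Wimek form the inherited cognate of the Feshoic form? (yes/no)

Derive the expected Wimek reflex of *yiryerad:
Wimek: *yiryerad > yeryerad > yeryerat > zerzerat  (by vowel merger, final devoicing, unconditioned shift)
Wimek 'zerzerat' matches the regular reflex exactly, so the pair is cognate.

yes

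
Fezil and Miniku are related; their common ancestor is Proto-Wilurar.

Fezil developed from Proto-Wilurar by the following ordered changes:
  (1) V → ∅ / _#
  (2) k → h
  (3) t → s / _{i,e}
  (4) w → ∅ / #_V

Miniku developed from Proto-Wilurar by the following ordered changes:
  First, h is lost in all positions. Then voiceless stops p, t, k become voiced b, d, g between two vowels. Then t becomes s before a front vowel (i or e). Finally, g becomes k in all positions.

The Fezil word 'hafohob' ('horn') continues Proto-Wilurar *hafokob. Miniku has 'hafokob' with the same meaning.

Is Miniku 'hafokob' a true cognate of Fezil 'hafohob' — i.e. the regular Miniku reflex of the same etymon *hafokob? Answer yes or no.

no

Derive the expected Miniku reflex of *hafokob:
Miniku: *hafokob
  hafokob → afokob   [h-loss]
  afokob → afogob   [intervocalic voicing]
  afogob (rule 3 does not apply)
  afogob → afokob   [unconditioned shift]
  giving Miniku afokob.
The regular Miniku reflex would be 'afokob', but the attested form is 'hafokob'. The correspondence is irregular, so they are not cognates (the Miniku form has a different source).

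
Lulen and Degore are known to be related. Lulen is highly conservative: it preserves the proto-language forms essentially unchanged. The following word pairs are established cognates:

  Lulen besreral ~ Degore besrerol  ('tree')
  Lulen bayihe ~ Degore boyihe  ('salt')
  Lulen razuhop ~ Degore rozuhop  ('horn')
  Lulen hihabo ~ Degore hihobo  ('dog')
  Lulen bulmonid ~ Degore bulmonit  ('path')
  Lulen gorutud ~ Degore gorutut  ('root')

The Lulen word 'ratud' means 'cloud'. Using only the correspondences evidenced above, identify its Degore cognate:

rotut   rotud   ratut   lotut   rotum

rotut

besreral ~ besrerol, bayihe ~ boyihe — Lulen a corresponds to Degore o after a consonant, before a consonant other than r, m, n, p, b, f, v.
bulmonid ~ bulmonit, gorutud ~ gorutut — Lulen d corresponds to Degore t word-finally.
Applying these to Lulen 'ratud':
  ratud → rotud   (a→o after a consonant, before a consonant other than r, m, n, p, b, f, v)
  rotud → rotut   (d→t word-finally)
So the Degore cognate is 'rotut'.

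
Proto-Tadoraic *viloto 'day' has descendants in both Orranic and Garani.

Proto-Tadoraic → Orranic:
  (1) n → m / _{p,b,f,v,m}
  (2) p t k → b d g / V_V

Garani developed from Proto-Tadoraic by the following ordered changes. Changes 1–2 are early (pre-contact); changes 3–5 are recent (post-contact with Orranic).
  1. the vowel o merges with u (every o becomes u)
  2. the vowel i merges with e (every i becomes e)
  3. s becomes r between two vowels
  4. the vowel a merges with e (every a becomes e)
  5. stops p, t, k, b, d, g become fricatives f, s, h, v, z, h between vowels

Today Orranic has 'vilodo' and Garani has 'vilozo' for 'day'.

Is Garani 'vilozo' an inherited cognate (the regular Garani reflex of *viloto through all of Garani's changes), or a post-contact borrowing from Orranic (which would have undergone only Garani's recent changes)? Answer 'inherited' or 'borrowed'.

borrowed

If inherited, *viloto would pass through all of Garani's changes:
Garani: *viloto
  viloto → vilutu   [vowel merger]
  vilutu → velutu   [vowel merger]
  velutu (rule 3 does not apply)
  velutu (rule 4 does not apply)
  velutu → velusu   [intervocalic lenition]
  giving Garani velusu.
If borrowed from Orranic 'vilodo' after the early changes, it would undergo only the recent ones:
  rule 3 (rhotacism): no change (vilodo)
  rule 4 (vowel merger): no change (vilodo)
  rule 5 (intervocalic lenition): vilodo → vilozo
  ⇒ as a loan: vilozo
Garani 'vilozo' matches the loan outcome 'vilozo', not the inherited 'velusu' — it skipped the early Garani changes, so it was borrowed from Orranic.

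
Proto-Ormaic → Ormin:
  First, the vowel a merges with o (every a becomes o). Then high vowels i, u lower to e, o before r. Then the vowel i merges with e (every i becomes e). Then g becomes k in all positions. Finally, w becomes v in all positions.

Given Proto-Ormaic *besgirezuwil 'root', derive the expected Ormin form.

beskerezuvel

Ormin: start from *besgirezuwil.
  rule 1: no change — besgirezuwil
  rule 2 (pre-rhotic lowering): besgirezuwil → besgerezuwil
  rule 3 (vowel merger): besgerezuwil → besgerezuwel
  rule 4 (unconditioned shift): besgerezuwel → beskerezuwel
  rule 5 (unconditioned shift): beskerezuwel → beskerezuvel
  ⇒ Ormin beskerezuvel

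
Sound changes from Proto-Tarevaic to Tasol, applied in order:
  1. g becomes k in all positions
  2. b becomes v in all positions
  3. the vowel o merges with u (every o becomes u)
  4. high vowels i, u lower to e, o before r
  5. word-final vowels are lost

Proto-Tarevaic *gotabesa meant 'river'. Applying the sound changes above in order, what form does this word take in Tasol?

Tasol: start from *gotabesa.
  rule 1 (unconditioned shift): gotabesa → kotabesa
  rule 2 (unconditioned shift): kotabesa → kotavesa
  rule 3 (vowel merger): kotavesa → kutavesa
  rule 4: no change — kutavesa
  rule 5 (apocope): kutavesa → kutaves
  ⇒ Tasol kutaves

kutaves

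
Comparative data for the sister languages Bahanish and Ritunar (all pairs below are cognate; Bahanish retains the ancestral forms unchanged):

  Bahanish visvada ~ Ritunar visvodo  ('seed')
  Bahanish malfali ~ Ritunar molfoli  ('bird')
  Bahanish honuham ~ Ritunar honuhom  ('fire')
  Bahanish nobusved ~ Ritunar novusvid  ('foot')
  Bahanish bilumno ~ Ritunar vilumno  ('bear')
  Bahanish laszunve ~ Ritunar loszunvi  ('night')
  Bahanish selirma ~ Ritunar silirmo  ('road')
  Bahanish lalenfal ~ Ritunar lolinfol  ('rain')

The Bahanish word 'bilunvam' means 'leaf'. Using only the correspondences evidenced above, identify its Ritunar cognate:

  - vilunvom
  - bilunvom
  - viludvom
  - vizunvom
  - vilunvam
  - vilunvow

vilunvom

bilumno ~ vilumno — Bahanish b corresponds to Ritunar v word-initially before a front vowel.
honuham ~ honuhom — Bahanish a corresponds to Ritunar o after a consonant, before a nasal.
Applying these to Bahanish 'bilunvam':
  bilunvam → vilunvam   (b→v word-initially before a front vowel)
  vilunvam → vilunvom   (a→o after a consonant, before a nasal)
So the Ritunar cognate is 'vilunvom'.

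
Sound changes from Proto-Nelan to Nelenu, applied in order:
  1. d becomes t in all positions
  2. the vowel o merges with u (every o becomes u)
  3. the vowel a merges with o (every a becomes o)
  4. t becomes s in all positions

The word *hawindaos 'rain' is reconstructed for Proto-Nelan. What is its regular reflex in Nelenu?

howinsous

Nelenu: *hawindaos
  hawindaos → hawintaos   [unconditioned shift]
  hawintaos → hawintaus   [vowel merger]
  hawintaus → howintous   [vowel merger]
  howintous → howinsous   [unconditioned shift]
  giving Nelenu howinsous.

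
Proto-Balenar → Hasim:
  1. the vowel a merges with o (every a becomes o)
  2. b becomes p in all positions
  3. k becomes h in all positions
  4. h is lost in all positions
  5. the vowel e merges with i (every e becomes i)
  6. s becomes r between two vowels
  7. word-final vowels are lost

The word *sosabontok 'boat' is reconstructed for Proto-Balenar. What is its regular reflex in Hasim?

Hasim: start from *sosabontok.
  rule 1 (vowel merger): sosabontok → sosobontok
  rule 2 (unconditioned shift): sosobontok → sosopontok
  rule 3 (unconditioned shift): sosopontok → sosopontoh
  rule 4 (h-loss): sosopontoh → sosoponto
  rule 5: no change — sosoponto
  rule 6 (rhotacism): sosoponto → soroponto
  rule 7 (apocope): soroponto → soropont
  ⇒ Hasim soropont

soropont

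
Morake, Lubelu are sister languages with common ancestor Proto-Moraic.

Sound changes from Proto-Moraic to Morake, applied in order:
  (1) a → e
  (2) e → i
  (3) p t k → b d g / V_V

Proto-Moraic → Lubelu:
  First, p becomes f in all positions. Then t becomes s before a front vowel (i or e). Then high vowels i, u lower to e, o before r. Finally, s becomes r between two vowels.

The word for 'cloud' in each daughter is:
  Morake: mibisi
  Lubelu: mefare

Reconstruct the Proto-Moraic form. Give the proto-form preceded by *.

*mepase

Position 5: Morake has s, Lubelu has r. Morake preserves s here (none of its changes turn any other segment into s), so the proto-segment is *s.
Position 3: Morake has b, Lubelu has f. Taking the neighbouring segments as reconstructed: Morake b could go back to *p or *b; Lubelu f could go back to *p or *f — the one source consistent with every daughter is *p.
Position 6: Morake has i, Lubelu has e. Taking the neighbouring segments as reconstructed: Morake i could go back to *a or *e or *i; Lubelu e can only go back to *e — the one source consistent with every daughter is *e.
Continuing position by position gives *mepase; check it forward:
Morake: *mepase
  mepase → mepese   [vowel merger]
  mepese → mipisi   [vowel merger]
  mipisi → mibisi   [intervocalic voicing]
  giving Morake mibisi.
Lubelu: start from *mepase.
  rule 1 (unconditioned shift): mepase → mefase
  rule 2: no change — mefase
  rule 3: no change — mefase
  rule 4 (rhotacism): mefase → mefare
  ⇒ Lubelu mefare
*mepase is the unique common source.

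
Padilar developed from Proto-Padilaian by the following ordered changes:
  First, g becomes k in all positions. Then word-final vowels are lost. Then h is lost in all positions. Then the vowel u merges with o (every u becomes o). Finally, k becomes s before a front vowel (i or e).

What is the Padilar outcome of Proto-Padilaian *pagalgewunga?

pakalsewonk

Padilar: start from *pagalgewunga.
  rule 1 (unconditioned shift): pagalgewunga → pakalkewunka
  rule 2 (apocope): pakalkewunka → pakalkewunk
  rule 3: no change — pakalkewunk
  rule 4 (vowel merger): pakalkewunk → pakalkewonk
  rule 5 (palatalisation): pakalkewonk → pakalsewonk
  ⇒ Padilar pakalsewonk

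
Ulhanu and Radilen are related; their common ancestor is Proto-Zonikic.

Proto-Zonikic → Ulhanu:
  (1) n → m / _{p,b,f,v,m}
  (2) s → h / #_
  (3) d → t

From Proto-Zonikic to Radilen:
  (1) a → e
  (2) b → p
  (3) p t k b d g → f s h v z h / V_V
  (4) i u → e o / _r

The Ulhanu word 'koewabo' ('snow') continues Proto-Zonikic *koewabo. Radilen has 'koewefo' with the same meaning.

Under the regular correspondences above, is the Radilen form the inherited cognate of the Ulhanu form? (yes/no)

yes

Derive the expected Radilen reflex of *koewabo:
Radilen: *koewabo > koewebo > koewepo > koewefo  (by vowel merger, unconditioned shift, intervocalic lenition)
Radilen 'koewefo' matches the regular reflex exactly, so the pair is cognate.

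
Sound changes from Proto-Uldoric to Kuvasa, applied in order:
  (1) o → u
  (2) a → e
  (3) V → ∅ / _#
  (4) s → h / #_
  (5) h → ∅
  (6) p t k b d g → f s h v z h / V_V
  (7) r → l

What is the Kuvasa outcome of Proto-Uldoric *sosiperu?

Kuvasa: start from *sosiperu.
  rule 1 (vowel merger): sosiperu → susiperu
  rule 2: no change — susiperu
  rule 3 (apocope): susiperu → susiper
  rule 4 (debuccalisation): susiper → husiper
  rule 5 (h-loss): husiper → usiper
  rule 6 (intervocalic lenition): usiper → usifer
  rule 7 (unconditioned shift): usifer → usifel
  ⇒ Kuvasa usifel

usifel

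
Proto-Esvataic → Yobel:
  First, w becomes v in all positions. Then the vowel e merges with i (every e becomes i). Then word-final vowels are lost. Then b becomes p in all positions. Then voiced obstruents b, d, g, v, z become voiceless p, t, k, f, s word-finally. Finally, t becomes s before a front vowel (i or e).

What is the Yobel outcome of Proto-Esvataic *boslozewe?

Yobel: *boslozewe
  boslozewe → boslozeve   [unconditioned shift]
  boslozeve → boslozivi   [vowel merger]
  boslozivi → bosloziv   [apocope]
  bosloziv → posloziv   [unconditioned shift]
  posloziv → poslozif   [final devoicing]
  poslozif (rule 6 does not apply)
  giving Yobel poslozif.

poslozif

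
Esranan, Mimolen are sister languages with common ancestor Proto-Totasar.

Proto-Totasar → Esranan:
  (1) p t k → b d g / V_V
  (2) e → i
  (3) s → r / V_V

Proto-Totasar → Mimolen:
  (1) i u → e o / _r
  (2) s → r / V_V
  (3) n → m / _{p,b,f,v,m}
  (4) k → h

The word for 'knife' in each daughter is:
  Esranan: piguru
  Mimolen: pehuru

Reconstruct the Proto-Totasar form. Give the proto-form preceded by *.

*pekusu

Position 2: Esranan has i, Mimolen has e. Taking the neighbouring segments as reconstructed: Esranan i could go back to *e or *i; Mimolen e can only go back to *e — the one source consistent with every daughter is *e.
Position 5: Esranan has r, Mimolen has r. Taking the neighbouring segments as reconstructed: Esranan r could go back to *s or *r; Mimolen r can only go back to *s — the one source consistent with every daughter is *s.
Continuing position by position gives *pekusu; check it forward:
Esranan: *pekusu > pegusu > pigusu > piguru  (by intervocalic voicing, vowel merger, rhotacism)
Mimolen: start from *pekusu.
  rule 1: no change — pekusu
  rule 2 (rhotacism): pekusu → pekuru
  rule 3: no change — pekuru
  rule 4 (unconditioned shift): pekuru → pehuru
  ⇒ Mimolen pehuru
Only *pekusu yields all of Esranan piguru, Mimolen pehuru.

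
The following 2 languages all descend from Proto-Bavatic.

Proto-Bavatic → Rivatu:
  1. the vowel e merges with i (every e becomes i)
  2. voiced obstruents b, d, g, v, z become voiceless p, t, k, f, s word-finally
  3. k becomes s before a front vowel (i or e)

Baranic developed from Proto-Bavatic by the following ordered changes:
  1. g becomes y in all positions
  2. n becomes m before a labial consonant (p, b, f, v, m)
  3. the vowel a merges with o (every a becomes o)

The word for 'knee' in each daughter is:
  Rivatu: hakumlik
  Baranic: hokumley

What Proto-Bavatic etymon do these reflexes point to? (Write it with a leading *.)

*hakumleg

Position 8: Rivatu has k, Baranic has y. Taking the neighbouring segments as reconstructed: Rivatu k could go back to *k or *g; Baranic y could go back to *g or *y — the one source consistent with every daughter is *g.
Position 7: Rivatu has i, Baranic has e. Baranic preserves e here (none of its changes turn any other segment into e), so the proto-segment is *e.
Continuing position by position gives *hakumleg; check it forward:
Rivatu: *hakumleg
  hakumleg → hakumlig   [vowel merger]
  hakumlig → hakumlik   [final devoicing]
  hakumlik (rule 3 does not apply)
  giving Rivatu hakumlik.
Baranic: *hakumleg > hakumley > hokumley  (by unconditioned shift, vowel merger)
Only *hakumleg yields all of Rivatu hakumlik, Baranic hokumley.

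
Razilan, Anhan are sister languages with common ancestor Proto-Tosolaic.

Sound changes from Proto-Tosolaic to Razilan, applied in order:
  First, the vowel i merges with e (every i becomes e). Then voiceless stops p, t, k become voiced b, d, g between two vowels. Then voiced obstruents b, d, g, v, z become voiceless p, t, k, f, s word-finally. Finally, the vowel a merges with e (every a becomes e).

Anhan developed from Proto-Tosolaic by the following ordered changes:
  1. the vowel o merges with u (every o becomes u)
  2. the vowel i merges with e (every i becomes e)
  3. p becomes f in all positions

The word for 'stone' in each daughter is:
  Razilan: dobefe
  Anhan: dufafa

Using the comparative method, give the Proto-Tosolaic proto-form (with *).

*dopafa

Position 3: Razilan has b, Anhan has f. Taking the neighbouring segments as reconstructed: Razilan b could go back to *p or *b; Anhan f could go back to *p or *f — the one source consistent with every daughter is *p.
Position 2: Razilan has o, Anhan has u. Razilan preserves o here (none of its changes turn any other segment into o), so the proto-segment is *o.
This points to *dopafa. Verify forward in each daughter:
Razilan: *dopafa
  dopafa (rule 1 does not apply)
  dopafa → dobafa   [intervocalic voicing]
  dobafa (rule 3 does not apply)
  dobafa → dobefe   [vowel merger]
  giving Razilan dobefe.
Anhan: start from *dopafa.
  rule 1 (vowel merger): dopafa → dupafa
  rule 2: no change — dupafa
  rule 3 (unconditioned shift): dupafa → dufafa
  ⇒ Anhan dufafa
*dopafa is the unique common source.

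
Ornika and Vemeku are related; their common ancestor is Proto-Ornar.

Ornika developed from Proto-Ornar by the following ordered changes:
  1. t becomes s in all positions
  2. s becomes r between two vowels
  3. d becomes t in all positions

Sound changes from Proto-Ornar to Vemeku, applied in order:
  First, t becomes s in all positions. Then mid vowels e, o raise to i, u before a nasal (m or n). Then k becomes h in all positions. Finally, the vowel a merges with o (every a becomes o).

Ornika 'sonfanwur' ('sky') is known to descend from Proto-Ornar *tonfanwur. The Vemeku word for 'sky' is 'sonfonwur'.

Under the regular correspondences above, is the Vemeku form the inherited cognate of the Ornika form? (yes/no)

no

Derive the expected Vemeku reflex of *tonfanwur:
Vemeku: *tonfanwur > sonfanwur > sunfanwur > sunfonwur  (by unconditioned shift, pre-nasal raising, vowel merger)
The regular Vemeku reflex would be 'sunfonwur', but the attested form is 'sonfonwur'. The correspondence is irregular, so they are not cognates (the Vemeku form has a different source).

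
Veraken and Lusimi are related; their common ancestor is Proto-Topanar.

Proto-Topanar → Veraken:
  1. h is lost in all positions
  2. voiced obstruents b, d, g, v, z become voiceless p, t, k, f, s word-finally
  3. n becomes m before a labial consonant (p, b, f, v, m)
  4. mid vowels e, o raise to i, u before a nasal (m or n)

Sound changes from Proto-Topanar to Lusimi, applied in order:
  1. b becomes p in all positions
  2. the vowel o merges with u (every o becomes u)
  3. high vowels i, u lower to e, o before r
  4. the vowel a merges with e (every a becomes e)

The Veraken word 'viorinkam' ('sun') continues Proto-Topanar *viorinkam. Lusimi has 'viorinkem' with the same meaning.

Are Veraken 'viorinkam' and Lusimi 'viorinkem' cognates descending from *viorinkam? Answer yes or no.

yes

Derive the expected Lusimi reflex of *viorinkam:
Lusimi: *viorinkam > viurinkam > viorinkam > viorinkem  (by vowel merger, pre-rhotic lowering, vowel merger)
Lusimi 'viorinkem' matches the regular reflex exactly, so the pair is cognate.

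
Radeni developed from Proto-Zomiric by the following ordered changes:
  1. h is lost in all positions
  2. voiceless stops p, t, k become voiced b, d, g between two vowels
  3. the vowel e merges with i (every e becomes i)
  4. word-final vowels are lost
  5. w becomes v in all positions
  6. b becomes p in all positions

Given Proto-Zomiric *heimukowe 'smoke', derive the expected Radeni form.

Radeni: start from *heimukowe.
  rule 1 (h-loss): heimukowe → eimukowe
  rule 2 (intervocalic voicing): eimukowe → eimugowe
  rule 3 (vowel merger): eimugowe → iimugowi
  rule 4 (apocope): iimugowi → iimugow
  rule 5 (unconditioned shift): iimugow → iimugov
  rule 6: no change — iimugov
  ⇒ Radeni iimugov

iimugov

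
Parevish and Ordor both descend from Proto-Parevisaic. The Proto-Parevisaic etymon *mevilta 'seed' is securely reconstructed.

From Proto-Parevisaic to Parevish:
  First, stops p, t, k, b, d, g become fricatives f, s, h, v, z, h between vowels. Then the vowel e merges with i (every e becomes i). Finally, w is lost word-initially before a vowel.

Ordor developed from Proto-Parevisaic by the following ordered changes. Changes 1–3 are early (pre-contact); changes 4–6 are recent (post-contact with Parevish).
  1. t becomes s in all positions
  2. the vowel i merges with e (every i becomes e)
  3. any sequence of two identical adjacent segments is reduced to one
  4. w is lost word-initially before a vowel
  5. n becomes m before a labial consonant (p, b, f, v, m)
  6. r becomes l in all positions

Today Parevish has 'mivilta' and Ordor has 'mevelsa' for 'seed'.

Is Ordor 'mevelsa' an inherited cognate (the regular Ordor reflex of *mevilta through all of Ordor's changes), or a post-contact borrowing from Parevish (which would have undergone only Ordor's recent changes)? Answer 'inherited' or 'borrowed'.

If inherited, *mevilta would pass through all of Ordor's changes:
Ordor: *mevilta
  mevilta → mevilsa   [unconditioned shift]
  mevilsa → mevelsa   [vowel merger]
  mevelsa (rule 3 does not apply)
  mevelsa (rule 4 does not apply)
  mevelsa (rule 5 does not apply)
  mevelsa (rule 6 does not apply)
  giving Ordor mevelsa.
If borrowed from Parevish 'mivilta' after the early changes, it would undergo only the recent ones:
  rule 4 (glide loss): no change (mivilta)
  rule 5 (nasal place assimilation): no change (mivilta)
  rule 6 (unconditioned shift): no change (mivilta)
  ⇒ as a loan: mivilta
Ordor 'mevelsa' matches the inherited outcome exactly, so it is an inherited cognate, not a loan.

inherited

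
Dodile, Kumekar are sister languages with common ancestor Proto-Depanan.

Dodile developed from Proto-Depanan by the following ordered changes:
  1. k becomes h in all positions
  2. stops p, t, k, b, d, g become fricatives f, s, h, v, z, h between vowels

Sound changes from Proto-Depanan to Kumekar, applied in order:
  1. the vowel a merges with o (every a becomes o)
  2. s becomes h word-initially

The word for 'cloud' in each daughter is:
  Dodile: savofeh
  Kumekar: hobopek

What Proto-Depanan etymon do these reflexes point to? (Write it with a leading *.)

Position 3: Dodile has v, Kumekar has b. Kumekar preserves b here (none of its changes turn any other segment into b), so the proto-segment is *b.
Position 5: Dodile has f, Kumekar has p. Kumekar preserves p here (none of its changes turn any other segment into p), so the proto-segment is *p.
Position 2: Dodile has a, Kumekar has o. Dodile preserves a here (none of its changes turn any other segment into a), so the proto-segment is *a.
Continuing position by position gives *sabopek; check it forward:
Dodile: *sabopek
  sabopek → sabopeh   [unconditioned shift]
  sabopeh → savofeh   [intervocalic lenition]
  giving Dodile savofeh.
Kumekar: start from *sabopek.
  rule 1 (vowel merger): sabopek → sobopek
  rule 2 (debuccalisation): sobopek → hobopek
  ⇒ Kumekar hobopek
*sabopek is the unique common source.

*sabopek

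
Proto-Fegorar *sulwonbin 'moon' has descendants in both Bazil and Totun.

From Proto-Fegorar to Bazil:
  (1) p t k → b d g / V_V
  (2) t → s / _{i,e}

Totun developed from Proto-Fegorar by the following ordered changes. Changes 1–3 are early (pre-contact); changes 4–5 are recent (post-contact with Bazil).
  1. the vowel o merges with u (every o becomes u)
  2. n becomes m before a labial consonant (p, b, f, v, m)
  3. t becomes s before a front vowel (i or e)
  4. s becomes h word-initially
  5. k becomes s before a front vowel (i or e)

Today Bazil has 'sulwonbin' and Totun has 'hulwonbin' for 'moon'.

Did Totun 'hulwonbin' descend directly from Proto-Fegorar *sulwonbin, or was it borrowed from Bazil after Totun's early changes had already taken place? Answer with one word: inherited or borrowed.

If inherited, *sulwonbin would pass through all of Totun's changes:
Totun: start from *sulwonbin.
  rule 1 (vowel merger): sulwonbin → sulwunbin
  rule 2 (nasal place assimilation): sulwunbin → sulwumbin
  rule 3: no change — sulwumbin
  rule 4 (debuccalisation): sulwumbin → hulwumbin
  rule 5: no change — hulwumbin
  ⇒ Totun hulwumbin
If borrowed from Bazil 'sulwonbin' after the early changes, it would undergo only the recent ones:
  rule 4 (debuccalisation): sulwonbin → hulwonbin
  rule 5 (palatalisation): no change (hulwonbin)
  ⇒ as a loan: hulwonbin
Totun 'hulwonbin' matches the loan outcome 'hulwonbin', not the inherited 'hulwumbin' — it skipped the early Totun changes, so it was borrowed from Bazil.

borrowed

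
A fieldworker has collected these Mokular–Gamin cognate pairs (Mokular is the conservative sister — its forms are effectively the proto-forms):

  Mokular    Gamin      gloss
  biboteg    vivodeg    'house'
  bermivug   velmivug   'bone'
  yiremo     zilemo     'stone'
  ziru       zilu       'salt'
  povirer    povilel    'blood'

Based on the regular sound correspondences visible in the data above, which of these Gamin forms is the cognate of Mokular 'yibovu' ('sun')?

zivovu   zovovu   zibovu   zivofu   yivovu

yiremo ~ zilemo — Mokular y corresponds to Gamin z word-initially before a front vowel.
biboteg ~ vivodeg — Mokular b corresponds to Gamin v between vowels (before a back vowel).
Applying these to Mokular 'yibovu':
  yibovu → zibovu   (y→z word-initially before a front vowel)
  zibovu → zivovu   (b→v between vowels (before a back vowel))
So the Gamin cognate is 'zivovu'.

zivovu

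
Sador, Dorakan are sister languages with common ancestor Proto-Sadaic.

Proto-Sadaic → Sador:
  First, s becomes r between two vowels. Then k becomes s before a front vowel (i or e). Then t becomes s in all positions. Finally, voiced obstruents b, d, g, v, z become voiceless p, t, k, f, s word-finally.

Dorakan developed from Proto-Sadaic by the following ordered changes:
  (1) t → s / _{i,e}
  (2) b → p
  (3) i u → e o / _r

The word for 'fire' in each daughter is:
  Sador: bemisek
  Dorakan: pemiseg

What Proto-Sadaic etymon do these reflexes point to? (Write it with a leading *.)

*bemiteg

Position 5: Sador has s, Dorakan has s. Taking the neighbouring segments as reconstructed: Sador s could go back to *t or *k; Dorakan s could go back to *t or *s — the one source consistent with every daughter is *t.
Position 7: Sador has k, Dorakan has g. Dorakan preserves g here (none of its changes turn any other segment into g), so the proto-segment is *g.
Position 1: Sador has b, Dorakan has p. Sador preserves b here (none of its changes turn any other segment into b), so the proto-segment is *b.
This points to *bemiteg. Verify forward in each daughter:
Sador: start from *bemiteg.
  rule 1: no change — bemiteg
  rule 2: no change — bemiteg
  rule 3 (unconditioned shift): bemiteg → bemiseg
  rule 4 (final devoicing): bemiseg → bemisek
  ⇒ Sador bemisek
Dorakan: *bemiteg > bemiseg > pemiseg  (by palatalisation, unconditioned shift)
*bemiteg is the unique common source.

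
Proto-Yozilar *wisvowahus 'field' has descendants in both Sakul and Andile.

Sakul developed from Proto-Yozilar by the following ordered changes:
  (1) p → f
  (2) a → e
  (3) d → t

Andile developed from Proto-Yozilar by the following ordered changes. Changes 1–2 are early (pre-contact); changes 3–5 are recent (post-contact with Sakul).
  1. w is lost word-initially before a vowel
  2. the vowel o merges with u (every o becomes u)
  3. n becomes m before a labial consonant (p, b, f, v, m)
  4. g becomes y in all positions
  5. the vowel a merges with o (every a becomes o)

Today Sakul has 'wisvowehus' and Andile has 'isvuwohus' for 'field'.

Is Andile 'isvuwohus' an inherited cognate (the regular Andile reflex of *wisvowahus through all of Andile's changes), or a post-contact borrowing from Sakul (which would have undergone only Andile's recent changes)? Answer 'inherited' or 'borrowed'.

If inherited, *wisvowahus would pass through all of Andile's changes:
Andile: start from *wisvowahus.
  rule 1 (glide loss): wisvowahus → isvowahus
  rule 2 (vowel merger): isvowahus → isvuwahus
  rule 3: no change — isvuwahus
  rule 4: no change — isvuwahus
  rule 5 (vowel merger): isvuwahus → isvuwohus
  ⇒ Andile isvuwohus
If borrowed from Sakul 'wisvowehus' after the early changes, it would undergo only the recent ones:
  rule 3 (nasal place assimilation): no change (wisvowehus)
  rule 4 (unconditioned shift): no change (wisvowehus)
  rule 5 (vowel merger): no change (wisvowehus)
  ⇒ as a loan: wisvowehus
Andile 'isvuwohus' matches the inherited outcome exactly, so it is an inherited cognate, not a loan.

inherited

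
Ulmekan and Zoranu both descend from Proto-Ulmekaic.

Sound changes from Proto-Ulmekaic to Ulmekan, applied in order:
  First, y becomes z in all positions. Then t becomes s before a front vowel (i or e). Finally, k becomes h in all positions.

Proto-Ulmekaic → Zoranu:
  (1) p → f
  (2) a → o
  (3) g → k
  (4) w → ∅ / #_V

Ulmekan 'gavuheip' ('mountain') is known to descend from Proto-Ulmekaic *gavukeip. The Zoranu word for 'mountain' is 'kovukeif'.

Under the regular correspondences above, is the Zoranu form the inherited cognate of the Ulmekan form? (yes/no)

Derive the expected Zoranu reflex of *gavukeip:
Zoranu: start from *gavukeip.
  rule 1 (unconditioned shift): gavukeip → gavukeif
  rule 2 (vowel merger): gavukeif → govukeif
  rule 3 (unconditioned shift): govukeif → kovukeif
  rule 4: no change — kovukeif
  ⇒ Zoranu kovukeif
Zoranu 'kovukeif' matches the regular reflex exactly, so the pair is cognate.

yes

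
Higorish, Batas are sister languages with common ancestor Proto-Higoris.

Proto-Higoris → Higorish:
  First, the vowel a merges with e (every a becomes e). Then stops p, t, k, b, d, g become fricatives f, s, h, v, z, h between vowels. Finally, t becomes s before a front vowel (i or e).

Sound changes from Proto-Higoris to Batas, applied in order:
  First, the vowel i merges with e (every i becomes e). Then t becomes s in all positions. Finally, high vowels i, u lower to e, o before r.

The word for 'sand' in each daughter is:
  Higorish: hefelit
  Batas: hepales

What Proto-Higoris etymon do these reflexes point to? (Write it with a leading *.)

*hepalit

Position 3: Higorish has f, Batas has p. Batas preserves p here (none of its changes turn any other segment into p), so the proto-segment is *p.
Position 4: Higorish has e, Batas has a. Batas preserves a here (none of its changes turn any other segment into a), so the proto-segment is *a.
Position 6: Higorish has i, Batas has e. Higorish preserves i here (none of its changes turn any other segment into i), so the proto-segment is *i.
Continuing position by position gives *hepalit; check it forward:
Higorish: *hepalit > hepelit > hefelit  (by vowel merger, intervocalic lenition)
Batas: *hepalit > hepalet > hepales  (by vowel merger, unconditioned shift)
Only *hepalit yields all of Higorish hefelit, Batas hepales.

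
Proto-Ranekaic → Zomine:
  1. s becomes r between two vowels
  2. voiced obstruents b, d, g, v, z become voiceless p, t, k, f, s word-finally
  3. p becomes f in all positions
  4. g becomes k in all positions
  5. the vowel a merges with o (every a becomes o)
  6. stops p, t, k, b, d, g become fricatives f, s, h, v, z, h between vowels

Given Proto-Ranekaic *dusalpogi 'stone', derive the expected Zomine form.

Zomine: *dusalpogi
  dusalpogi → duralpogi   [rhotacism]
  duralpogi (rule 2 does not apply)
  duralpogi → duralfogi   [unconditioned shift]
  duralfogi → duralfoki   [unconditioned shift]
  duralfoki → durolfoki   [vowel merger]
  durolfoki → durolfohi   [intervocalic lenition]
  giving Zomine durolfohi.

durolfohi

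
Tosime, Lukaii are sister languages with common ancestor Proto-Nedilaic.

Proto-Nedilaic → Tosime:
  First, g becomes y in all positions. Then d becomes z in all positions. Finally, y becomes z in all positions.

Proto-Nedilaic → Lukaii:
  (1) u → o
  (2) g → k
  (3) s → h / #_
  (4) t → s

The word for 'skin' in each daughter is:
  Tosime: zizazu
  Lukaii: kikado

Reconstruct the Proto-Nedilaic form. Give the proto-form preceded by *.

Position 1: Tosime has z, Lukaii has k. Taking the neighbouring segments as reconstructed: Tosime z could go back to *d or *g or *z or *y; Lukaii k could go back to *k or *g — the one source consistent with every daughter is *g.
Position 6: Tosime has u, Lukaii has o. Tosime preserves u here (none of its changes turn any other segment into u), so the proto-segment is *u.
Verify the candidate proto-form against each daughter:
Tosime: *gigadu
  gigadu → yiyadu   [unconditioned shift]
  yiyadu → yiyazu   [unconditioned shift]
  yiyazu → zizazu   [unconditioned shift]
  giving Tosime zizazu.
Lukaii: *gigadu
  gigadu → gigado   [vowel merger]
  gigado → kikado   [unconditioned shift]
  kikado (rule 3 does not apply)
  kikado (rule 4 does not apply)
  giving Lukaii kikado.
No other proto-form is consistent with every reflex, so the reconstruction is *gigadu.

*gigadu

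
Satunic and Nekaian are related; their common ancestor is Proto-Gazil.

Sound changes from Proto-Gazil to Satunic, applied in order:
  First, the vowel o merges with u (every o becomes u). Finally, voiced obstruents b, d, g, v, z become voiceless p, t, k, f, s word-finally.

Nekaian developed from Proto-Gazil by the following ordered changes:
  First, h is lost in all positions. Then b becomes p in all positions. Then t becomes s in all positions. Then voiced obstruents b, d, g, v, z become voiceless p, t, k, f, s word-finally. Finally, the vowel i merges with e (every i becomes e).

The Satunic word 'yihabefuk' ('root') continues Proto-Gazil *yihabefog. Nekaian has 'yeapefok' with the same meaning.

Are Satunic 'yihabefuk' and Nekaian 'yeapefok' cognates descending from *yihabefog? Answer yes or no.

yes

Derive the expected Nekaian reflex of *yihabefog:
Nekaian: *yihabefog > yiabefog > yiapefog > yiapefok > yeapefok  (by h-loss, unconditioned shift, final devoicing, vowel merger)
Nekaian 'yeapefok' matches the regular reflex exactly, so the pair is cognate.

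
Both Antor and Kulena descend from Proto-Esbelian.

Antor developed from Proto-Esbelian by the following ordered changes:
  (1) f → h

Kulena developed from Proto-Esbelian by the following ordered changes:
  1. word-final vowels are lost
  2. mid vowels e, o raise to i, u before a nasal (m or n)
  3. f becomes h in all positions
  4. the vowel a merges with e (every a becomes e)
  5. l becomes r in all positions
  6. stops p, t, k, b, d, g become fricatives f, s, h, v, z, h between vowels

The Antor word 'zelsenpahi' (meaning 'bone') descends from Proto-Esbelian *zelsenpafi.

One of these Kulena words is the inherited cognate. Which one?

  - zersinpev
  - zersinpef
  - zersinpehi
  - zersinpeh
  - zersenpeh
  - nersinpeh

zersinpeh

Kulena: *zelsenpafi > zelsenpaf > zelsinpaf > zelsinpah > zelsinpeh > zersinpeh  (by apocope, pre-nasal raising, unconditioned shift, vowel merger, unconditioned shift)
Among the options, 'zersinpeh' alone shows every Kulena change applied in order.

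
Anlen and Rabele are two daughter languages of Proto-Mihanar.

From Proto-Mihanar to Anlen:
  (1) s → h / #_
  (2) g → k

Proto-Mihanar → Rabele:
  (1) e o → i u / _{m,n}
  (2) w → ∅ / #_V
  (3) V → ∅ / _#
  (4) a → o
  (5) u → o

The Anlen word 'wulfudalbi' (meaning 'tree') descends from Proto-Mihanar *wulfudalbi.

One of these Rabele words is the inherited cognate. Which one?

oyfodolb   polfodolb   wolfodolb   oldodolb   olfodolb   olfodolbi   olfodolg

Rabele: *wulfudalbi > ulfudalbi > ulfudalb > ulfudolb > olfodolb  (by glide loss, apocope, vowel merger, vowel merger)
Among the options, 'olfodolb' alone shows every Rabele change applied in order.

olfodolb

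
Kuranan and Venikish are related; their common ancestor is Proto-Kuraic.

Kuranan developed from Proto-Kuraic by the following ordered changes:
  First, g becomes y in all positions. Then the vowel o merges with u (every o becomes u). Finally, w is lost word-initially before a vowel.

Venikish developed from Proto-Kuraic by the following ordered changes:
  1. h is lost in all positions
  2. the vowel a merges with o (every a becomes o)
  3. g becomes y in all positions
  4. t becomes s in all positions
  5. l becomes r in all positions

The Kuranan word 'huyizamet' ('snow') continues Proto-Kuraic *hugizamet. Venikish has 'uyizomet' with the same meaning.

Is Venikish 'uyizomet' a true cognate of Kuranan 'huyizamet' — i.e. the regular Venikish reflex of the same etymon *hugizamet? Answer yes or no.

no

Derive the expected Venikish reflex of *hugizamet:
Venikish: *hugizamet
  hugizamet → ugizamet   [h-loss]
  ugizamet → ugizomet   [vowel merger]
  ugizomet → uyizomet   [unconditioned shift]
  uyizomet → uyizomes   [unconditioned shift]
  uyizomes (rule 5 does not apply)
  giving Venikish uyizomes.
The regular Venikish reflex would be 'uyizomes', but the attested form is 'uyizomet'. The correspondence is irregular, so they are not cognates (the Venikish form has a different source).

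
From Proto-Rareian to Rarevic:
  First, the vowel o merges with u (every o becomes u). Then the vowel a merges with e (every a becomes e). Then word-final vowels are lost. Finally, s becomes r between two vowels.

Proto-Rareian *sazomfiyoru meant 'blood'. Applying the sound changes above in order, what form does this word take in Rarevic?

Rarevic: start from *sazomfiyoru.
  rule 1 (vowel merger): sazomfiyoru → sazumfiyuru
  rule 2 (vowel merger): sazumfiyuru → sezumfiyuru
  rule 3 (apocope): sezumfiyuru → sezumfiyur
  rule 4: no change — sezumfiyur
  ⇒ Rarevic sezumfiyur

sezumfiyur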